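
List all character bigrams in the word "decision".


Word: "decision" (length 8)
Number of bigrams = 8 - 2 + 1 = 7
  Position 0: "de"
  Position 1: "ec"
  Position 2: "ci"
  Position 3: "is"
  Position 4: "si"
  Position 5: "io"
  Position 6: "on"
Bigrams = "de", "ec", "ci", "is", "si", "io", "on"


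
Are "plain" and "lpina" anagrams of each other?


Word 1: "plain" → sorted: ailnp
Word 2: "lpina" → sorted: ailnp
Same letters? ailnp == ailnp
Anagram = Yes


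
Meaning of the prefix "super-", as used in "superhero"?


Prefix: super-
As in: superhero -> super- + hero
Meaning = above / beyond


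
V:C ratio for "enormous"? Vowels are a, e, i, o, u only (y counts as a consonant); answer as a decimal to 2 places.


Word: "enormous"
Vowels (a,e,i,o,u): 4
Consonants: 4
Ratio = 4/4
= 1.00


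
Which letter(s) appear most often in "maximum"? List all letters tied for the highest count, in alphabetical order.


Word: "maximum"
Letter counts:
  'a': 1
  'i': 1
  'm': 3
  'u': 1
  'x': 1
Maximum count = 3
Most frequent = 'm' (3 times each)


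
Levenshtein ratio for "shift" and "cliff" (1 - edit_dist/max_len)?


Word 1: "shift" (length 5)
Word 2: "cliff" (length 5)
One optimal edit sequence:
  1. substitute 's' -> 'c'  (+1)
  2. substitute 'h' -> 'l'  (+1)
  3. keep 'i'
  4. keep 'f'
  5. substitute 't' -> 'f'  (+1)
Edit distance = 3
Max length = max(5, 5) = 5
Similarity = 1 - 3/5
= 0.4000


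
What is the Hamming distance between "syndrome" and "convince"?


Comparing character by character (same length = 8):
  Pos 0: 's' vs 'c' !=
  Pos 1: 'y' vs 'o' !=
  Pos 2: 'n' vs 'n' =
  Pos 3: 'd' vs 'v' !=
  Pos 4: 'r' vs 'i' !=
  Pos 5: 'o' vs 'n' !=
  Pos 6: 'm' vs 'c' !=
  Pos 7: 'e' vs 'e' =
Hamming distance = 6


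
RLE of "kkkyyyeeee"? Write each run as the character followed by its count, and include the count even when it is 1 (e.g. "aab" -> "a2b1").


String: "kkkyyyeeee"
Scanning for consecutive runs:
  'k' x 3
  'y' x 3
  'e' x 4
RLE = "k3y3e4"


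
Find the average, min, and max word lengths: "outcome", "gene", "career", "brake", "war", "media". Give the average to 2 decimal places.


Lengths: "outcome"=7, "gene"=4, "career"=6, "brake"=5, "war"=3, "media"=5
Sum = 30, Count = 6
Average = 30/6 = 5.00
= avg=5.00, min=3, max=7


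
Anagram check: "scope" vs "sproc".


Word 1: "scope" → sorted: ceops
Word 2: "sproc" → sorted: coprs
Same letters? ceops != coprs
Anagram = No


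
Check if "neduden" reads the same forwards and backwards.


Word: "neduden"
Reversed: "neduden"
Forward == Backward? neduden == neduden
Palindrome = Yes


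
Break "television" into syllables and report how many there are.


Word: "television"
Syllable breakdown: tel · e · vi · sion
Counting: 4 parts
= 4 syllables


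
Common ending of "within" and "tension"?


Word 1: "within"
Word 2: "tension"
Comparing from end:
  Pos -1: 'n' == 'n'
  Pos -2: 'i' != 'o' (stop)
LCS = "n" (length 1)


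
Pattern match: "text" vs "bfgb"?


Pattern of "text": [0, 1, 2, 0]
Pattern of "bfgb": [0, 1, 2, 0]
Patterns match
Same pattern = Yes


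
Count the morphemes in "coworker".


Word: "coworker"
Morphemes: co- + work + -er
Each morpheme carries meaning
= 3 morphemes


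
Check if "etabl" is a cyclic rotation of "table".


Word: "table", Candidate: "etabl"
Method: check if candidate is substring of word+word
"tabletable" contains "etabl"? Yes
Is rotation = Yes


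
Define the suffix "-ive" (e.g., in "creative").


Suffix: -ive
As in: creative -> create + -ive, with a spelling change
Meaning = tending to


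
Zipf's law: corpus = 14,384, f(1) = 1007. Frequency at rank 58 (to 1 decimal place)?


Zipf's law: f(r) = f(1) / r
f(1) = 1007
f(58) = 1007 / 58
= 17.4 occurrences


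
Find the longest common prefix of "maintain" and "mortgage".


Word 1: "maintain"
Word 2: "mortgage"
Comparing from start:
  Pos 0: 'm' == 'm'
  Pos 1: 'a' != 'o' (stop)
LCP = "m" (length 1)


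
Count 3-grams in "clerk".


Word: "clerk" (length 5)
Number of 3-grams = length - 3 + 1 = 5 - 3 + 1
= 3


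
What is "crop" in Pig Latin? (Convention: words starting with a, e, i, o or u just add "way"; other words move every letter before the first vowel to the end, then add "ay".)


Word: "crop"
Starts with consonant(s) → move to end, add 'ay'
Consonant cluster: "cr"
Pig Latin = "opcray"


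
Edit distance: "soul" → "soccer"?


Word 1: "soul" (length 4)
Word 2: "soccer" (length 6)
One optimal edit sequence (insert/delete/substitute each cost 1):
  1. keep 's'
  2. keep 'o'
  3. insert 'c'  (+1)
  4. insert 'c'  (+1)
  5. substitute 'u' -> 'e'  (+1)
  6. substitute 'l' -> 'r'  (+1)
Total edit operations: 4
Edit distance = 4


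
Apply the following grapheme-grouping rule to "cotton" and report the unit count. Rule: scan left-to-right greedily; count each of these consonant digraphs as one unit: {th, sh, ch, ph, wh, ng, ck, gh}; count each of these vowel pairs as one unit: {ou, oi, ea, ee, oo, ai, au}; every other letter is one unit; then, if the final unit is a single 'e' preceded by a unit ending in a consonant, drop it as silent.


Word: "cotton" (6 letters)
Left-to-right scan:
  1. 'c' (letter)
  2. 'o' (letter)
  3. 't' (letter)
  4. 't' (letter)
  5. 'o' (letter)
  6. 'n' (letter)
Units from scan: 6
Sound units = 6 units


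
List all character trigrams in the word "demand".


Word: "demand" (length 6)
Number of trigrams = 6 - 3 + 1 = 4
  Position 0: "dem"
  Position 1: "ema"
  Position 2: "man"
  Position 3: "and"
Trigrams = "dem", "ema", "man", "and"


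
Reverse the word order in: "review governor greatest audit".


Original: "review governor greatest audit"
Words (1..n): review | governor | greatest | audit
Reversed (n..1): audit | greatest | governor | review
Result = "audit greatest governor review"


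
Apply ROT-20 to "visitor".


Word: "visitor"
Shift: 20
Each letter → (letter + shift) mod 26:
  'v' (21) + 20 = 15 → 'p'
  'i' (8) + 20 = 2 → 'c'
  's' (18) + 20 = 12 → 'm'
  'i' (8) + 20 = 2 → 'c'
  't' (19) + 20 = 13 → 'n'
  'o' (14) + 20 = 8 → 'i'
  'r' (17) + 20 = 11 → 'l'
Result = "pcmcnil"


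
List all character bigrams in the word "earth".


Word: "earth" (length 5)
Number of bigrams = 5 - 2 + 1 = 4
  Position 0: "ea"
  Position 1: "ar"
  Position 2: "rt"
  Position 3: "th"
Bigrams = "ea", "ar", "rt", "th"


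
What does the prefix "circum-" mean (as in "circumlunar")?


Prefix: circum-
As in: circumlunar -> circum- + lunar
Meaning = around


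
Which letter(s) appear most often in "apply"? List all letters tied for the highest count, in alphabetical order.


Word: "apply"
Letter counts:
  'a': 1
  'l': 1
  'p': 2
  'y': 1
Maximum count = 2
Most frequent = 'p' (2 times each)


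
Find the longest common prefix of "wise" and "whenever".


Word 1: "wise"
Word 2: "whenever"
Comparing from start:
  Pos 0: 'w' == 'w'
  Pos 1: 'i' != 'h' (stop)
LCP = "w" (length 1)


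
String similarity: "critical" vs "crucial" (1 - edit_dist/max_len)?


Word 1: "critical" (length 8)
Word 2: "crucial" (length 7)
One optimal edit sequence:
  1. keep 'c'
  2. keep 'r'
  3. substitute 'i' -> 'u'  (+1)
  4. substitute 't' -> 'c'  (+1)
  5. keep 'i'
  6. delete 'c'  (+1)
  7. keep 'a'
  8. keep 'l'
Edit distance = 3
Max length = max(8, 7) = 8
Similarity = 1 - 3/8
= 0.6250


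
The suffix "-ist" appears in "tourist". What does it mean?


Suffix: -ist
Example: tourist (tour + -ist)
Meaning = one who practices


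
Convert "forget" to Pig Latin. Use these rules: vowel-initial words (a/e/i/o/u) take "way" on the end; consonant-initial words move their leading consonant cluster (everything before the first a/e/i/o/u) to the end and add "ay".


Word: "forget"
Starts with consonant(s) → move to end, add 'ay'
Consonant cluster: "f"
Pig Latin = "orgetfay"


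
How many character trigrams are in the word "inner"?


Word: "inner" (length 5)
Number of 3-grams = length - 3 + 1 = 5 - 3 + 1
= 3


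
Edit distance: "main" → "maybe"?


Word 1: "main" (length 4)
Word 2: "maybe" (length 5)
One optimal edit sequence (insert/delete/substitute each cost 1):
  1. keep 'm'
  2. keep 'a'
  3. insert 'y'  (+1)
  4. substitute 'i' -> 'b'  (+1)
  5. substitute 'n' -> 'e'  (+1)
Total edit operations: 3
Edit distance = 3


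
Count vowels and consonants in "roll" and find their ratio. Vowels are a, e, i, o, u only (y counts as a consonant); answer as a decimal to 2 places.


Word: "roll"
Vowels (a,e,i,o,u): 1
Consonants: 3
Ratio = 1/3
= 0.33


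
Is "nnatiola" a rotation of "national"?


Word: "national", Candidate: "nnatiola"
Method: check if candidate is substring of word+word
"nationalnational" contains "nnatiola"? No
Is rotation = No


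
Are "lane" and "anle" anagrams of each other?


Word 1: "lane" → sorted: aeln
Word 2: "anle" → sorted: aeln
Same letters? aeln == aeln
Anagram = Yes


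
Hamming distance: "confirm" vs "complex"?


Comparing character by character (same length = 7):
  Pos 0: 'c' vs 'c' =
  Pos 1: 'o' vs 'o' =
  Pos 2: 'n' vs 'm' !=
  Pos 3: 'f' vs 'p' !=
  Pos 4: 'i' vs 'l' !=
  Pos 5: 'r' vs 'e' !=
  Pos 6: 'm' vs 'x' !=
Hamming distance = 5


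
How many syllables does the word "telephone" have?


Word: "telephone"
Syllable breakdown: tel-e-phone
Counting: 3 parts
= 3 syllables


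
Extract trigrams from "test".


Word: "test" (length 4)
Number of trigrams = 4 - 3 + 1 = 2
  Position 0: "tes"
  Position 1: "est"
Trigrams = "tes", "est"


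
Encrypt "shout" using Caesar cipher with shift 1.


Word: "shout"
Shift: 1
Each letter → (letter + shift) mod 26:
  's' (18) + 1 = 19 → 't'
  'h' (7) + 1 = 8 → 'i'
  'o' (14) + 1 = 15 → 'p'
  'u' (20) + 1 = 21 → 'v'
  't' (19) + 1 = 20 → 'u'
Result = "tipvu"


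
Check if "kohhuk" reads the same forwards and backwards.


Word: "kohhuk"
Reversed: "kuhhok"
Forward == Backward? kohhuk != kuhhok
Palindrome = No


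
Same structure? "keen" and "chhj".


Pattern of "keen": [0, 1, 1, 2]
Pattern of "chhj": [0, 1, 1, 2]
Patterns match
Same pattern = Yes


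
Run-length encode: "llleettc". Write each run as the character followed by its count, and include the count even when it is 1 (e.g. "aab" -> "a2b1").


String: "llleettc"
Scanning for consecutive runs:
  'l' x 3
  'e' x 2
  't' x 2
  'c' x 1
RLE = "l3e2t2c1"


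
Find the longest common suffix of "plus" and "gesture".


Word 1: "plus"
Word 2: "gesture"
Comparing from end:
  Pos -1: 's' != 'e' (stop)
LCS = "" (length 0)


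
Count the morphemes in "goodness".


Word: "goodness"
Morphemes: good | -ness
Each morpheme carries meaning
= 2 morphemes


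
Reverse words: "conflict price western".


Original: "conflict price western"
Words (1..n): conflict | price | western
Reversed (n..1): western | price | conflict
Result = "western price conflict"


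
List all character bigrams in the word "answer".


Word: "answer" (length 6)
Number of bigrams = 6 - 2 + 1 = 5
  Position 0: "an"
  Position 1: "ns"
  Position 2: "sw"
  Position 3: "we"
  Position 4: "er"
Bigrams = "an", "ns", "sw", "we", "er"


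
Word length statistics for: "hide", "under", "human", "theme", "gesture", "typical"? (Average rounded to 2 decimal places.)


Lengths: "hide"=4, "under"=5, "human"=5, "theme"=5, "gesture"=7, "typical"=7
Sum = 33, Count = 6
Average = 33/6 = 5.50
= avg=5.50, min=4, max=7


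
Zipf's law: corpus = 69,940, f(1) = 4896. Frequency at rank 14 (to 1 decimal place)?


Zipf's law: f(r) = f(1) / r
f(1) = 4896
f(14) = 4896 / 14
= 349.7 occurrences


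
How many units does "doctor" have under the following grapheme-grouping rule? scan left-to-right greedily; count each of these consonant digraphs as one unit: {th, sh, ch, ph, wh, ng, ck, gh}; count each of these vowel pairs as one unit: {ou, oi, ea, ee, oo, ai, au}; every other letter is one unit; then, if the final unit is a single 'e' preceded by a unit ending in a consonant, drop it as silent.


Word: "doctor" (6 letters)
Left-to-right scan:
  (1) 'd' (letter)
  (2) 'o' (letter)
  (3) 'c' (letter)
  (4) 't' (letter)
  (5) 'o' (letter)
  (6) 'r' (letter)
Units from scan: 6
Sound units = 6 units


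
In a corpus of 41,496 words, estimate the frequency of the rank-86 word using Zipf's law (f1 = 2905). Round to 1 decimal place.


Zipf's law: f(r) = f(1) / r
f(1) = 2905
f(86) = 2905 / 86
= 33.8 occurrences


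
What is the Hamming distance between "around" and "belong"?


Comparing character by character (same length = 6):
  Pos 0: 'a' vs 'b' !=
  Pos 1: 'r' vs 'e' !=
  Pos 2: 'o' vs 'l' !=
  Pos 3: 'u' vs 'o' !=
  Pos 4: 'n' vs 'n' =
  Pos 5: 'd' vs 'g' !=
Hamming distance = 5


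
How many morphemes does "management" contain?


Word: "management"
Morphemes: manage / -ment
Each morpheme carries meaning
= 2 morphemes


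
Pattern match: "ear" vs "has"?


Pattern of "ear": [0, 1, 2]
Pattern of "has": [0, 1, 2]
Patterns match
Same pattern = Yes


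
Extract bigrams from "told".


Word: "told" (length 4)
Number of bigrams = 4 - 2 + 1 = 3
  Position 0: "to"
  Position 1: "ol"
  Position 2: "ld"
Bigrams = "to", "ol", "ld"


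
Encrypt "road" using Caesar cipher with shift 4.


Word: "road"
Shift: 4
Each letter → (letter + shift) mod 26:
  'r' (17) + 4 = 21 → 'v'
  'o' (14) + 4 = 18 → 's'
  'a' (0) + 4 = 4 → 'e'
  'd' (3) + 4 = 7 → 'h'
Result = "vseh"


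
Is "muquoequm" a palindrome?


Word: "muquoequm"
Reversed: "muqeouqum"
Forward == Backward? muquoequm != muqeouqum
Palindrome = No


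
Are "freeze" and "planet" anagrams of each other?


Word 1: "freeze" → sorted: eeefrz
Word 2: "planet" → sorted: aelnpt
Same letters? eeefrz != aelnpt
Anagram = No


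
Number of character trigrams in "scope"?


Word: "scope" (length 5)
Number of 3-grams = length - 3 + 1 = 5 - 3 + 1
= 3


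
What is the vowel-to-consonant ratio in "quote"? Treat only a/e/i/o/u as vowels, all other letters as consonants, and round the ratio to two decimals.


Word: "quote"
Vowels (a,e,i,o,u): 3
Consonants: 2
Ratio = 3/2
= 1.50


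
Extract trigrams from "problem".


Word: "problem" (length 7)
Number of trigrams = 7 - 3 + 1 = 5
  Position 0: "pro"
  Position 1: "rob"
  Position 2: "obl"
  Position 3: "ble"
  Position 4: "lem"
Trigrams = "pro", "rob", "obl", "ble", "lem"


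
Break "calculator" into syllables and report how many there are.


Word: "calculator"
Syllable breakdown: cal-cu-la-tor
Counting: 4 parts
= 4 syllables


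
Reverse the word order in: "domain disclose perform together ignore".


Original: "domain disclose perform together ignore"
Words (1..n): domain | disclose | perform | together | ignore
Reversed (n..1): ignore | together | perform | disclose | domain
Result = "ignore together perform disclose domain"


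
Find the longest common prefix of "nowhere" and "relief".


Word 1: "nowhere"
Word 2: "relief"
Comparing from start:
  Pos 0: 'n' != 'r' (stop)
LCP = "" (length 0)


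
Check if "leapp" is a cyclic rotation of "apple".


Word: "apple", Candidate: "leapp"
Method: check if candidate is substring of word+word
"appleapple" contains "leapp"? Yes
Is rotation = Yes


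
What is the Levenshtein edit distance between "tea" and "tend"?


Word 1: "tea" (length 3)
Word 2: "tend" (length 4)
One optimal edit sequence (insert/delete/substitute each cost 1):
  1. keep 't'
  2. keep 'e'
  3. insert 'n'  (+1)
  4. substitute 'a' -> 'd'  (+1)
Total edit operations: 2
Edit distance = 2


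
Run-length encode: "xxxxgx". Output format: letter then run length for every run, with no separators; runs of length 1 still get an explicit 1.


String: "xxxxgx"
Scanning for consecutive runs:
  'x' x 4
  'g' x 1
  'x' x 1
RLE = "x4g1x1"


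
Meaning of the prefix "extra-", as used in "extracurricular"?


Prefix: extra-
As in: extracurricular -> extra- + curricular
Meaning = beyond


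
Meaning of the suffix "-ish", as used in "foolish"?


Suffix: -ish
Example: foolish = fool + -ish
Meaning = somewhat / having the qualities of


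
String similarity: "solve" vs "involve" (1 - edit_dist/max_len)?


Word 1: "solve" (length 5)
Word 2: "involve" (length 7)
One optimal edit sequence:
  1. insert 'i'  (+1)
  2. insert 'n'  (+1)
  3. substitute 's' -> 'v'  (+1)
  4. keep 'o'
  5. keep 'l'
  6. keep 'v'
  7. keep 'e'
Edit distance = 3
Max length = max(5, 7) = 7
Similarity = 1 - 3/7
= 0.5714


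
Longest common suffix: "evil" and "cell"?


Word 1: "evil"
Word 2: "cell"
Comparing from end:
  Pos -1: 'l' == 'l'
  Pos -2: 'i' != 'l' (stop)
LCS = "l" (length 1)


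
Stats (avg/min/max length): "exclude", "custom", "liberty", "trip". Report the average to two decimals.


Lengths: "exclude"=7, "custom"=6, "liberty"=7, "trip"=4
Sum = 24, Count = 4
Average = 24/4 = 6.00
= avg=6.00, min=4, max=7


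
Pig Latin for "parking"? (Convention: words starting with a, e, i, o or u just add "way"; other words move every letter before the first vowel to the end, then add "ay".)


Word: "parking"
Starts with consonant(s) → move to end, add 'ay'
Consonant cluster: "p"
Pig Latin = "arkingpay"


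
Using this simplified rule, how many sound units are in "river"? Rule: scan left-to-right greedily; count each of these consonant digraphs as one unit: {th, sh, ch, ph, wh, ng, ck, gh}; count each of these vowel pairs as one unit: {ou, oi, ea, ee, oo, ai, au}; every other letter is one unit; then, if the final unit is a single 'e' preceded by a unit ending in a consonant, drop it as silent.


Word: "river" (5 letters)
Left-to-right scan:
  [1] 'r' (letter)
  [2] 'i' (letter)
  [3] 'v' (letter)
  [4] 'e' (letter)
  [5] 'r' (letter)
Units from scan: 5
Sound units = 5 units


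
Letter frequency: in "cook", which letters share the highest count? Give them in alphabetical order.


Word: "cook"
Letter counts:
  'c': 1
  'k': 1
  'o': 2
Maximum count = 2
Most frequent = 'o' (2 times each)


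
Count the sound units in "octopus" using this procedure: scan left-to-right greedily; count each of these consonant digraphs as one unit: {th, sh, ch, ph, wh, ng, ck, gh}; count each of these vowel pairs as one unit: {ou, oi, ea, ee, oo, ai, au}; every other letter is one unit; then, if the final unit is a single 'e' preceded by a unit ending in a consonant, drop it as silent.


Word: "octopus" (7 letters)
Left-to-right scan:
  [1] 'o' (letter)
  [2] 'c' (letter)
  [3] 't' (letter)
  [4] 'o' (letter)
  [5] 'p' (letter)
  [6] 'u' (letter)
  [7] 's' (letter)
Units from scan: 7
Sound units = 7 units


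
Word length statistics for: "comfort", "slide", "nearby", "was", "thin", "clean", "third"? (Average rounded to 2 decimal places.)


Lengths: "comfort"=7, "slide"=5, "nearby"=6, "was"=3, "thin"=4, "clean"=5, "third"=5
Sum = 35, Count = 7
Average = 35/7 = 5.00
= avg=5.00, min=3, max=7


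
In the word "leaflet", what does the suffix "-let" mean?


Suffix: -let
Example: leaflet (leaf + -let)
Meaning = small


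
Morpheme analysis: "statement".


Word: "statement"
Morphemes: state | -ment
Each morpheme carries meaning
= 2 morphemes


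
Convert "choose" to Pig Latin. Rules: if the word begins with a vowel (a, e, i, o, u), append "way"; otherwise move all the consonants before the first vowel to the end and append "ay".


Word: "choose"
Starts with consonant(s) → move to end, add 'ay'
Consonant cluster: "ch"
Pig Latin = "oosechay"


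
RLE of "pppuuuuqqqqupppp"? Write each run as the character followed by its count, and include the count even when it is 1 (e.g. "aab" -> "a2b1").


String: "pppuuuuqqqqupppp"
Scanning for consecutive runs:
  'p' x 3
  'u' x 4
  'q' x 4
  'u' x 1
  'p' x 4
RLE = "p3u4q4u1p4"


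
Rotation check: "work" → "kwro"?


Word: "work", Candidate: "kwro"
Method: check if candidate is substring of word+word
"workwork" contains "kwro"? No
Is rotation = No


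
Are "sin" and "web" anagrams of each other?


Word 1: "sin" → sorted: ins
Word 2: "web" → sorted: bew
Same letters? ins != bew
Anagram = No


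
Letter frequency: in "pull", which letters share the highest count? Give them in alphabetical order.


Word: "pull"
Letter counts:
  'l': 2
  'p': 1
  'u': 1
Maximum count = 2
Most frequent = 'l' (2 times each)


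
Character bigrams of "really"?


Word: "really" (length 6)
Number of bigrams = 6 - 2 + 1 = 5
  Position 0: "re"
  Position 1: "ea"
  Position 2: "al"
  Position 3: "ll"
  Position 4: "ly"
Bigrams = "re", "ea", "al", "ll", "ly"


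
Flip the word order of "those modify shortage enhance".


Original: "those modify shortage enhance"
Words (1..n): those | modify | shortage | enhance
Reversed (n..1): enhance | shortage | modify | those
Result = "enhance shortage modify those"


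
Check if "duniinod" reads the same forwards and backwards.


Word: "duniinod"
Reversed: "doniinud"
Forward == Backward? duniinod != doniinud
Palindrome = No


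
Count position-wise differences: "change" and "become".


Comparing character by character (same length = 6):
  Pos 0: 'c' vs 'b' !=
  Pos 1: 'h' vs 'e' !=
  Pos 2: 'a' vs 'c' !=
  Pos 3: 'n' vs 'o' !=
  Pos 4: 'g' vs 'm' !=
  Pos 5: 'e' vs 'e' =
Hamming distance = 5


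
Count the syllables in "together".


Word: "together"
Syllable breakdown: to-geth-er
Counting: 3 parts
= 3 syllables


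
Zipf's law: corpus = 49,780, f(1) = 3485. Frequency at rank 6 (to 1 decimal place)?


Zipf's law: f(r) = f(1) / r
f(1) = 3485
f(6) = 3485 / 6
= 580.8 occurrences


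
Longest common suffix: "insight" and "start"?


Word 1: "insight"
Word 2: "start"
Comparing from end:
  Pos -1: 't' == 't'
  Pos -2: 'h' != 'r' (stop)
LCS = "t" (length 1)


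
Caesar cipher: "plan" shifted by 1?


Word: "plan"
Shift: 1
Each letter → (letter + shift) mod 26:
  'p' (15) + 1 = 16 → 'q'
  'l' (11) + 1 = 12 → 'm'
  'a' (0) + 1 = 1 → 'b'
  'n' (13) + 1 = 14 → 'o'
Result = "qmbo"


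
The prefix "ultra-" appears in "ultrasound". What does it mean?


Prefix: ultra-
As in: ultrasound -> ultra- + sound
Meaning = beyond


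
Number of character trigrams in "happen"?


Word: "happen" (length 6)
Number of 3-grams = length - 3 + 1 = 6 - 3 + 1
= 4


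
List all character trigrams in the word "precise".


Word: "precise" (length 7)
Number of trigrams = 7 - 3 + 1 = 5
  Position 0: "pre"
  Position 1: "rec"
  Position 2: "eci"
  Position 3: "cis"
  Position 4: "ise"
Trigrams = "pre", "rec", "eci", "cis", "ise"


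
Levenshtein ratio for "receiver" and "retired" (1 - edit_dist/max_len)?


Word 1: "receiver" (length 8)
Word 2: "retired" (length 7)
One optimal edit sequence:
  1. keep 'r'
  2. keep 'e'
  3. delete 'c'  (+1)
  4. substitute 'e' -> 't'  (+1)
  5. keep 'i'
  6. substitute 'v' -> 'r'  (+1)
  7. keep 'e'
  8. substitute 'r' -> 'd'  (+1)
Edit distance = 4
Max length = max(8, 7) = 8
Similarity = 1 - 4/8
= 0.5000


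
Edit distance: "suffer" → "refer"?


Word 1: "suffer" (length 6)
Word 2: "refer" (length 5)
One optimal edit sequence (insert/delete/substitute each cost 1):
  1. delete 's'  (+1)
  2. substitute 'u' -> 'r'  (+1)
  3. substitute 'f' -> 'e'  (+1)
  4. keep 'f'
  5. keep 'e'
  6. keep 'r'
Total edit operations: 3
Edit distance = 3


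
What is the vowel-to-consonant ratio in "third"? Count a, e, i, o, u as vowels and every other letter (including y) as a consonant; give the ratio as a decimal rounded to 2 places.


Word: "third"
Vowels (a,e,i,o,u): 1
Consonants: 4
Ratio = 1/4
= 0.25


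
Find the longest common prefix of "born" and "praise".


Word 1: "born"
Word 2: "praise"
Comparing from start:
  Pos 0: 'b' != 'p' (stop)
LCP = "" (length 0)


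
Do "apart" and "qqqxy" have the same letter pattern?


Pattern of "apart": [0, 1, 0, 2, 3]
Pattern of "qqqxy": [0, 0, 0, 1, 2]
Patterns do not match
Same pattern = No


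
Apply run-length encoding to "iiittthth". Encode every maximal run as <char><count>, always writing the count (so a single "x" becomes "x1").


String: "iiittthth"
Scanning for consecutive runs:
  'i' x 3
  't' x 3
  'h' x 1
  't' x 1
  'h' x 1
RLE = "i3t3h1t1h1"


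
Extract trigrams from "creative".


Word: "creative" (length 8)
Number of trigrams = 8 - 3 + 1 = 6
  Position 0: "cre"
  Position 1: "rea"
  Position 2: "eat"
  Position 3: "ati"
  Position 4: "tiv"
  Position 5: "ive"
Trigrams = "cre", "rea", "eat", "ati", "tiv", "ive"


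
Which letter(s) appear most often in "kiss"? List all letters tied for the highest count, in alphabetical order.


Word: "kiss"
Letter counts:
  'i': 1
  'k': 1
  's': 2
Maximum count = 2
Most frequent = 's' (2 times each)


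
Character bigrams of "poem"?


Word: "poem" (length 4)
Number of bigrams = 4 - 2 + 1 = 3
  Position 0: "po"
  Position 1: "oe"
  Position 2: "em"
Bigrams = "po", "oe", "em"


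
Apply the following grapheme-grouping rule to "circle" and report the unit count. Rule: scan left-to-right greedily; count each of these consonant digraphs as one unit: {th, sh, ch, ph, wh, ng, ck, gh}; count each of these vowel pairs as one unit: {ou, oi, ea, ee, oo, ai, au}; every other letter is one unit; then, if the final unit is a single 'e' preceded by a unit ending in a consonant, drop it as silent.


Word: "circle" (6 letters)
Left-to-right scan:
  (1) 'c' (letter)
  (2) 'i' (letter)
  (3) 'r' (letter)
  (4) 'c' (letter)
  (5) 'l' (letter)
  (6) 'e' (letter)
Units from scan: 6
Final unit is 'e' after a consonant -> drop as silent (-1)
Sound units = 5 units


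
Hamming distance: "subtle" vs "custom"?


Comparing character by character (same length = 6):
  Pos 0: 's' vs 'c' !=
  Pos 1: 'u' vs 'u' =
  Pos 2: 'b' vs 's' !=
  Pos 3: 't' vs 't' =
  Pos 4: 'l' vs 'o' !=
  Pos 5: 'e' vs 'm' !=
Hamming distance = 4


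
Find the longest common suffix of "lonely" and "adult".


Word 1: "lonely"
Word 2: "adult"
Comparing from end:
  Pos -1: 'y' != 't' (stop)
LCS = "" (length 0)


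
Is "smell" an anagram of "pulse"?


Word 1: "pulse" → sorted: elpsu
Word 2: "smell" → sorted: ellms
Same letters? elpsu != ellms
Anagram = No


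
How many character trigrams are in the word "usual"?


Word: "usual" (length 5)
Number of 3-grams = length - 3 + 1 = 5 - 3 + 1
= 3


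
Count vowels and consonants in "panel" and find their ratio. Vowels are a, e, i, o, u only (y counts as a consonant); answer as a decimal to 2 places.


Word: "panel"
Vowels (a,e,i,o,u): 2
Consonants: 3
Ratio = 2/3
= 0.67


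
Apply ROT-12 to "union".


Word: "union"
Shift: 12
Each letter → (letter + shift) mod 26:
  'u' (20) + 12 = 6 → 'g'
  'n' (13) + 12 = 25 → 'z'
  'i' (8) + 12 = 20 → 'u'
  'o' (14) + 12 = 0 → 'a'
  'n' (13) + 12 = 25 → 'z'
Result = "gzuaz"


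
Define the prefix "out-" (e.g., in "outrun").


Prefix: out-
Example: outrun (out- + run)
Meaning = surpass


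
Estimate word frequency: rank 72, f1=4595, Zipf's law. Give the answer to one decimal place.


Zipf's law: f(r) = f(1) / r
f(1) = 4595
f(72) = 4595 / 72
= 63.8 occurrences


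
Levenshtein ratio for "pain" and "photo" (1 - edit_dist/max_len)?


Word 1: "pain" (length 4)
Word 2: "photo" (length 5)
One optimal edit sequence:
  1. keep 'p'
  2. insert 'h'  (+1)
  3. substitute 'a' -> 'o'  (+1)
  4. substitute 'i' -> 't'  (+1)
  5. substitute 'n' -> 'o'  (+1)
Edit distance = 4
Max length = max(4, 5) = 5
Similarity = 1 - 4/5
= 0.2000


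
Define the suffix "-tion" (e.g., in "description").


Suffix: -tion
Example: description = describe + -tion, with a spelling change
Meaning = act or process


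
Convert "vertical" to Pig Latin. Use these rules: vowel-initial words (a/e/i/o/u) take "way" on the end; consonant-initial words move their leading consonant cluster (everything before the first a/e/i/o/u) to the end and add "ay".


Word: "vertical"
Starts with consonant(s) → move to end, add 'ay'
Consonant cluster: "v"
Pig Latin = "erticalvay"


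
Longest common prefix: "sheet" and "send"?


Word 1: "sheet"
Word 2: "send"
Comparing from start:
  Pos 0: 's' == 's'
  Pos 1: 'h' != 'e' (stop)
LCP = "s" (length 1)


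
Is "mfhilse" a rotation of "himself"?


Word: "himself", Candidate: "mfhilse"
Method: check if candidate is substring of word+word
"himselfhimself" contains "mfhilse"? No
Is rotation = No


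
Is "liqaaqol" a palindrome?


Word: "liqaaqol"
Reversed: "loqaaqil"
Forward == Backward? liqaaqol != loqaaqil
Palindrome = No


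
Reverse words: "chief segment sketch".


Original: "chief segment sketch"
Words (1..n): chief | segment | sketch
Reversed (n..1): sketch | segment | chief
Result = "sketch segment chief"


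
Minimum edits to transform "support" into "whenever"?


Word 1: "support" (length 7)
Word 2: "whenever" (length 8)
One optimal edit sequence (insert/delete/substitute each cost 1):
  1. insert 'w'  (+1)
  2. substitute 's' -> 'h'  (+1)
  3. substitute 'u' -> 'e'  (+1)
  4. substitute 'p' -> 'n'  (+1)
  5. substitute 'p' -> 'e'  (+1)
  6. substitute 'o' -> 'v'  (+1)
  7. substitute 'r' -> 'e'  (+1)
  8. substitute 't' -> 'r'  (+1)
Total edit operations: 8
Edit distance = 8


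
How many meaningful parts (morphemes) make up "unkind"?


Word: "unkind"
Morphemes: un- + kind
Each morpheme carries meaning
= 2 morphemes


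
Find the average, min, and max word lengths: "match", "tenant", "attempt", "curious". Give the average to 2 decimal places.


Lengths: "match"=5, "tenant"=6, "attempt"=7, "curious"=7
Sum = 25, Count = 4
Average = 25/4 = 6.25
= avg=6.25, min=5, max=7


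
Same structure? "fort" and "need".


Pattern of "fort": [0, 1, 2, 3]
Pattern of "need": [0, 1, 1, 2]
Patterns do not match
Same pattern = No


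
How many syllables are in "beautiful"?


Word: "beautiful"
Syllable breakdown: beau / ti / ful
Counting: 3 parts
= 3 syllables


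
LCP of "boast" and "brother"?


Word 1: "boast"
Word 2: "brother"
Comparing from start:
  Pos 0: 'b' == 'b'
  Pos 1: 'o' != 'r' (stop)
LCP = "b" (length 1)


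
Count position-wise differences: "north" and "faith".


Comparing character by character (same length = 5):
  Pos 0: 'n' vs 'f' !=
  Pos 1: 'o' vs 'a' !=
  Pos 2: 'r' vs 'i' !=
  Pos 3: 't' vs 't' =
  Pos 4: 'h' vs 'h' =
Hamming distance = 3


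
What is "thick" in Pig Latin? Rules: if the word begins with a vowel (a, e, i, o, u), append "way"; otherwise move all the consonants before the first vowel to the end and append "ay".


Word: "thick"
Starts with consonant(s) → move to end, add 'ay'
Consonant cluster: "th"
Pig Latin = "ickthay"


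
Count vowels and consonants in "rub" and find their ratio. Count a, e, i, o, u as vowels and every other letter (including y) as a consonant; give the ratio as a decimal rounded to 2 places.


Word: "rub"
Vowels (a,e,i,o,u): 1
Consonants: 2
Ratio = 1/2
= 0.50


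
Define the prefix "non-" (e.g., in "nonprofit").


Prefix: non-
As in: nonprofit -> non- + profit
Meaning = not


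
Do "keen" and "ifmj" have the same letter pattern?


Pattern of "keen": [0, 1, 1, 2]
Pattern of "ifmj": [0, 1, 2, 3]
Patterns do not match
Same pattern = No


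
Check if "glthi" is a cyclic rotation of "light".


Word: "light", Candidate: "glthi"
Method: check if candidate is substring of word+word
"lightlight" contains "glthi"? No
Is rotation = No


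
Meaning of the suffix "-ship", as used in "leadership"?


Suffix: -ship
As in: leadership -> leader + -ship
Meaning = state / position


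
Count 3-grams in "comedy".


Word: "comedy" (length 6)
Number of 3-grams = length - 3 + 1 = 6 - 3 + 1
= 4


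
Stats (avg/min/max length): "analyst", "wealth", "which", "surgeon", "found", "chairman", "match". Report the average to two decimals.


Lengths: "analyst"=7, "wealth"=6, "which"=5, "surgeon"=7, "found"=5, "chairman"=8, "match"=5
Sum = 43, Count = 7
Average = 43/7 = 6.14
= avg=6.14, min=5, max=8


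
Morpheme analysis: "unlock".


Word: "unlock"
Morphemes: un- / lock
Each morpheme carries meaning
= 2 morphemes


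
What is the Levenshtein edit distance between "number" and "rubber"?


Word 1: "number" (length 6)
Word 2: "rubber" (length 6)
One optimal edit sequence (insert/delete/substitute each cost 1):
  1. substitute 'n' -> 'r'  (+1)
  2. keep 'u'
  3. substitute 'm' -> 'b'  (+1)
  4. keep 'b'
  5. keep 'e'
  6. keep 'r'
Total edit operations: 2
Edit distance = 2


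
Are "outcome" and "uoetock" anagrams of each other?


Word 1: "outcome" → sorted: cemootu
Word 2: "uoetock" → sorted: cekootu
Same letters? cemootu != cekootu
Anagram = No


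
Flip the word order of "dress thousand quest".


Original: "dress thousand quest"
Words (1..n): dress | thousand | quest
Reversed (n..1): quest | thousand | dress
Result = "quest thousand dress"


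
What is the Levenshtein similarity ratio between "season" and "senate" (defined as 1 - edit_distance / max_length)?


Word 1: "season" (length 6)
Word 2: "senate" (length 6)
One optimal edit sequence:
  1. keep 's'
  2. keep 'e'
  3. substitute 'a' -> 'n'  (+1)
  4. substitute 's' -> 'a'  (+1)
  5. substitute 'o' -> 't'  (+1)
  6. substitute 'n' -> 'e'  (+1)
Edit distance = 4
Max length = max(6, 6) = 6
Similarity = 1 - 4/6
= 0.3333


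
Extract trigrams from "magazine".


Word: "magazine" (length 8)
Number of trigrams = 8 - 3 + 1 = 6
  Position 0: "mag"
  Position 1: "aga"
  Position 2: "gaz"
  Position 3: "azi"
  Position 4: "zin"
  Position 5: "ine"
Trigrams = "mag", "aga", "gaz", "azi", "zin", "ine"


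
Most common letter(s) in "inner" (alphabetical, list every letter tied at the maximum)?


Word: "inner"
Letter counts:
  'e': 1
  'i': 1
  'n': 2
  'r': 1
Maximum count = 2
Most frequent = 'n' (2 times each)


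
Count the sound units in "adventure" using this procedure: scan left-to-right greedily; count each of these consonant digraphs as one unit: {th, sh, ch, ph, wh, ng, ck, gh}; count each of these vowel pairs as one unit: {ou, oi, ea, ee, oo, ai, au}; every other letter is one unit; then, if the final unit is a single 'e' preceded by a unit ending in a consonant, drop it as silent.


Word: "adventure" (9 letters)
Left-to-right scan:
  [1] 'a' (letter)
  [2] 'd' (letter)
  [3] 'v' (letter)
  [4] 'e' (letter)
  [5] 'n' (letter)
  [6] 't' (letter)
  [7] 'u' (letter)
  [8] 'r' (letter)
  [9] 'e' (letter)
Units from scan: 9
Final unit is 'e' after a consonant -> drop as silent (-1)
Sound units = 8 units


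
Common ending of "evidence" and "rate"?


Word 1: "evidence"
Word 2: "rate"
Comparing from end:
  Pos -1: 'e' == 'e'
  Pos -2: 'c' != 't' (stop)
LCS = "e" (length 1)


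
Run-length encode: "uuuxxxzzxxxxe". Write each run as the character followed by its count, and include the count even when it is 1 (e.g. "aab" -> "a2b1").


String: "uuuxxxzzxxxxe"
Scanning for consecutive runs:
  'u' x 3
  'x' x 3
  'z' x 2
  'x' x 4
  'e' x 1
RLE = "u3x3z2x4e1"


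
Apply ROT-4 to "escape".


Word: "escape"
Shift: 4
Each letter → (letter + shift) mod 26:
  'e' (4) + 4 = 8 → 'i'
  's' (18) + 4 = 22 → 'w'
  'c' (2) + 4 = 6 → 'g'
  'a' (0) + 4 = 4 → 'e'
  'p' (15) + 4 = 19 → 't'
  'e' (4) + 4 = 8 → 'i'
Result = "iwgeti"


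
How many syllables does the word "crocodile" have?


Word: "crocodile"
Syllable breakdown: croc / o / dile
Counting: 3 parts
= 3 syllables


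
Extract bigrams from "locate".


Word: "locate" (length 6)
Number of bigrams = 6 - 2 + 1 = 5
  Position 0: "lo"
  Position 1: "oc"
  Position 2: "ca"
  Position 3: "at"
  Position 4: "te"
Bigrams = "lo", "oc", "ca", "at", "te"


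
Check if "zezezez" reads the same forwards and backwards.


Word: "zezezez"
Reversed: "zezezez"
Forward == Backward? zezezez == zezezez
Palindrome = Yes


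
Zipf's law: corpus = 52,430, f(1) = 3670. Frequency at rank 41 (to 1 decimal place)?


Zipf's law: f(r) = f(1) / r
f(1) = 3670
f(41) = 3670 / 41
= 89.5 occurrences


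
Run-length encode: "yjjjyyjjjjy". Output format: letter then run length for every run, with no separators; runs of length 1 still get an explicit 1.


String: "yjjjyyjjjjy"
Scanning for consecutive runs:
  'y' x 1
  'j' x 3
  'y' x 2
  'j' x 4
  'y' x 1
RLE = "y1j3y2j4y1"


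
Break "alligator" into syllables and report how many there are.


Word: "alligator"
Syllable breakdown: al-li-ga-tor
Counting: 4 parts
= 4 syllables


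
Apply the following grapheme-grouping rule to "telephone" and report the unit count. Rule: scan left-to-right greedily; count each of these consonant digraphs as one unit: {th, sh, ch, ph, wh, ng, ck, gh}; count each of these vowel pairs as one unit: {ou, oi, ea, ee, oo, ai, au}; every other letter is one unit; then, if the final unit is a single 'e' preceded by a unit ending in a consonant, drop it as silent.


Word: "telephone" (9 letters)
Left-to-right scan:
  (1) 't' (letter)
  (2) 'e' (letter)
  (3) 'l' (letter)
  (4) 'e' (letter)
  (5) 'ph' (digraph)
  (6) 'o' (letter)
  (7) 'n' (letter)
  (8) 'e' (letter)
Units from scan: 8
Final unit is 'e' after a consonant -> drop as silent (-1)
Sound units = 7 units


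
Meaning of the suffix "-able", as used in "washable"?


Suffix: -able
Example: washable (wash + -able)
Meaning = capable of


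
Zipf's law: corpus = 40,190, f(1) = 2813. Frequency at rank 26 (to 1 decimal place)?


Zipf's law: f(r) = f(1) / r
f(1) = 2813
f(26) = 2813 / 26
= 108.2 occurrences


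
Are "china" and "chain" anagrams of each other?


Word 1: "china" → sorted: achin
Word 2: "chain" → sorted: achin
Same letters? achin == achin
Anagram = Yes


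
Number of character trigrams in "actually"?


Word: "actually" (length 8)
Number of 3-grams = length - 3 + 1 = 8 - 3 + 1
= 6


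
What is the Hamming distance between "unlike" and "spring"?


Comparing character by character (same length = 6):
  Pos 0: 'u' vs 's' !=
  Pos 1: 'n' vs 'p' !=
  Pos 2: 'l' vs 'r' !=
  Pos 3: 'i' vs 'i' =
  Pos 4: 'k' vs 'n' !=
  Pos 5: 'e' vs 'g' !=
Hamming distance = 5


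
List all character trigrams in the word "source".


Word: "source" (length 6)
Number of trigrams = 6 - 3 + 1 = 4
  Position 0: "sou"
  Position 1: "our"
  Position 2: "urc"
  Position 3: "rce"
Trigrams = "sou", "our", "urc", "rce"


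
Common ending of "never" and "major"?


Word 1: "never"
Word 2: "major"
Comparing from end:
  Pos -1: 'r' == 'r'
  Pos -2: 'e' != 'o' (stop)
LCS = "r" (length 1)


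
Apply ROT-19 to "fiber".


Word: "fiber"
Shift: 19
Each letter → (letter + shift) mod 26:
  'f' (5) + 19 = 24 → 'y'
  'i' (8) + 19 = 1 → 'b'
  'b' (1) + 19 = 20 → 'u'
  'e' (4) + 19 = 23 → 'x'
  'r' (17) + 19 = 10 → 'k'
Result = "ybuxk"


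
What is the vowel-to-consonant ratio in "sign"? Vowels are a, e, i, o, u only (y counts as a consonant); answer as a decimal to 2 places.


Word: "sign"
Vowels (a,e,i,o,u): 1
Consonants: 3
Ratio = 1/3
= 0.33


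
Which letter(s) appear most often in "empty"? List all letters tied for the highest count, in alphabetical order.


Word: "empty"
Letter counts:
  'e': 1
  'm': 1
  'p': 1
  't': 1
  'y': 1
Maximum count = 1
Most frequent = 'e', 'm', 'p', 't', 'y' (1 time each)


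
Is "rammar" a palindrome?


Word: "rammar"
Reversed: "rammar"
Forward == Backward? rammar == rammar
Palindrome = Yes


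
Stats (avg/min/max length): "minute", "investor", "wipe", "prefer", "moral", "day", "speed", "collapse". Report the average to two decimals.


Lengths: "minute"=6, "investor"=8, "wipe"=4, "prefer"=6, "moral"=5, "day"=3, "speed"=5, "collapse"=8
Sum = 45, Count = 8
Average = 45/8 = 5.63
= avg=5.63, min=3, max=8


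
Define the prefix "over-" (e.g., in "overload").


Prefix: over-
Example: overload (over- + load)
Meaning = excessive
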